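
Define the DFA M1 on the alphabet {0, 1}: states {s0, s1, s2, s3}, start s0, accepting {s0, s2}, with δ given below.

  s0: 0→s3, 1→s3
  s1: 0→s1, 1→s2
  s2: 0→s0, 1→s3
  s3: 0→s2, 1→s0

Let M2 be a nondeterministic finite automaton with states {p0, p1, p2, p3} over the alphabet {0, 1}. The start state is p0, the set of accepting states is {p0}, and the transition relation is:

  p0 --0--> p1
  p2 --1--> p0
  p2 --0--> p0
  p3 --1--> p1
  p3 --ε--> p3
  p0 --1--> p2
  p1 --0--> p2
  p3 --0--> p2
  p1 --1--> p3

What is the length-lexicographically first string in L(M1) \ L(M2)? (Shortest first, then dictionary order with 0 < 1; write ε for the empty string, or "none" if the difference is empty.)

The string 00 is accepted by M1 but not by M2.
No shorter string lies in the difference, and 00 is the lexicographically first length-2 string in L(M1) \ L(M2).

00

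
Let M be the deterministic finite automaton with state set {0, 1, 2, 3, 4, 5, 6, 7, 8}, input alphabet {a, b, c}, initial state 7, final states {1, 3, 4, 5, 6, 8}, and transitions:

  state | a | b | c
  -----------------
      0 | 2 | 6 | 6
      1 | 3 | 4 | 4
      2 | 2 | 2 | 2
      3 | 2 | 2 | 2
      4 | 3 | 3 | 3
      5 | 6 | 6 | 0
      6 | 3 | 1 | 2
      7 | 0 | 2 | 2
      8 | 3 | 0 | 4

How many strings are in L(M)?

The useful subgraph on states {0, 1, 3, 4, 6, 7} is acyclic, so L(M) is finite; the longest accepting path visits 6 useful states, giving maximum string length 5.
Counting accepting paths from 7 by length: 2 of length 2, 4 of length 3, 6 of length 4, 12 of length 5. Total 24.

24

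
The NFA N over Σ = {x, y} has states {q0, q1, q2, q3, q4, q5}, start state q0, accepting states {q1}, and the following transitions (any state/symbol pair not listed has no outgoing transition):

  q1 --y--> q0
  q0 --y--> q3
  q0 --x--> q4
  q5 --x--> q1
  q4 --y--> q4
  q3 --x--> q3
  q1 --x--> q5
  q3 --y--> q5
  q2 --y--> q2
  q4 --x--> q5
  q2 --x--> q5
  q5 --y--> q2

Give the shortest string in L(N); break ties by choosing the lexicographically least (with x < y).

A breadth-first search from q0 reaches an accepting state first via the path q0 → q4 → q5 → q1 on input xxx.
No string of length < 3 is accepted (BFS exhausts all shorter strings without reaching an accepting state), and xxx is the lexicographically least accepting string of length 3.

xxx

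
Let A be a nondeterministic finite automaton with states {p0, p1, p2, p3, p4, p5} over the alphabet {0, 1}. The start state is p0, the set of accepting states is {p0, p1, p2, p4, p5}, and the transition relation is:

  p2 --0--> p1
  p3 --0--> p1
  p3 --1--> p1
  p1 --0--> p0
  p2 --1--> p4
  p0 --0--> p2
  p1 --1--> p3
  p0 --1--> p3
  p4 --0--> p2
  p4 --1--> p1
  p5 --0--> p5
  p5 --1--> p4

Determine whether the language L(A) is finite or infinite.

infinite

State p0 is reachable from the start and can reach an accepting state, and it lies on the cycle p0 → p2 → p1 → p0.
Traversing that cycle any number of times yields accepted strings of unbounded length, so the language is infinite.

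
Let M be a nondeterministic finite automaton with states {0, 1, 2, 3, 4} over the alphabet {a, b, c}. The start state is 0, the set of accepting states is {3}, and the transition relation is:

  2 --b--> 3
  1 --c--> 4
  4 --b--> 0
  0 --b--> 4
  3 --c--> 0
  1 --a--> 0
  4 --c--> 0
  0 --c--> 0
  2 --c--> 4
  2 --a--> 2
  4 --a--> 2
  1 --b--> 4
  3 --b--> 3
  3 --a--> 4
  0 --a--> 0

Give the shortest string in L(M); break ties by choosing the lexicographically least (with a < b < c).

A breadth-first search from 0 reaches an accepting state first via the path 0 → 4 → 2 → 3 on input bab.
No string of length < 3 is accepted (BFS exhausts all shorter strings without reaching an accepting state), and bab is the lexicographically least accepting string of length 3.

bab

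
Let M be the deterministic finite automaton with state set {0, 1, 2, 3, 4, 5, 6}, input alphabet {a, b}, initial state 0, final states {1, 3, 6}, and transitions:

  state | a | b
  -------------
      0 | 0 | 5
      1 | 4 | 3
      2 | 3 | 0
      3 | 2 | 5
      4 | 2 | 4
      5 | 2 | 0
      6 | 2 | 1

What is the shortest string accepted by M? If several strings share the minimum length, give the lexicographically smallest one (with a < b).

A breadth-first search from 0 reaches an accepting state first via the path 0 → 5 → 2 → 3 on input baa.
No string of length < 3 is accepted (BFS exhausts all shorter strings without reaching an accepting state), and baa is the lexicographically least accepting string of length 3.

baa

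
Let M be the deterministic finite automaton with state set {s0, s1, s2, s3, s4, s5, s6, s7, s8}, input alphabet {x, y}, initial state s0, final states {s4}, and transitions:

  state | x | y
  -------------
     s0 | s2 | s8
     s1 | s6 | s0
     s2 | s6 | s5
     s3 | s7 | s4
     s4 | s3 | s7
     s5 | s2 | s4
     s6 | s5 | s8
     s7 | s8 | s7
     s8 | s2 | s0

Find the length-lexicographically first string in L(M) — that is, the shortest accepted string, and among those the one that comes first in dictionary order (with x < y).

A breadth-first search from s0 reaches an accepting state first via the path s0 → s2 → s5 → s4 on input xyy.
No string of length < 3 is accepted (BFS exhausts all shorter strings without reaching an accepting state), and xyy is the lexicographically least accepting string of length 3.

xyy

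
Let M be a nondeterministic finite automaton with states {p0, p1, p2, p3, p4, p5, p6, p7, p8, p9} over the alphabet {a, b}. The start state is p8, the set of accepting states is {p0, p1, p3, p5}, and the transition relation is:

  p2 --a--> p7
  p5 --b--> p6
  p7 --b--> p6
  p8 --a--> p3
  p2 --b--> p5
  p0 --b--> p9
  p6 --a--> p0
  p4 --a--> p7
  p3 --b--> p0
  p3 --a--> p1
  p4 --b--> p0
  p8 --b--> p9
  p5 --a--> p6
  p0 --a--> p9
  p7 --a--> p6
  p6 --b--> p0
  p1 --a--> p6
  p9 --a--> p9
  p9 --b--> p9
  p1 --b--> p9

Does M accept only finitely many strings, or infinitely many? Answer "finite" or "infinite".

The useful states (reachable from p8 and able to reach an accepting state) are {p0, p1, p3, p6, p8}.
Restricted to these states the transition graph has no cycle, so every accepting path has bounded length and L is finite.

finite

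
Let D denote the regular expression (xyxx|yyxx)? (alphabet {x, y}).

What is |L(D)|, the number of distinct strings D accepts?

The expression has no Kleene star, so L(D) is finite. Expanding the alternatives gives {ε, xyxx, yyxx}.
That is 1 of length 0, 2 of length 4: 3 strings in all.

3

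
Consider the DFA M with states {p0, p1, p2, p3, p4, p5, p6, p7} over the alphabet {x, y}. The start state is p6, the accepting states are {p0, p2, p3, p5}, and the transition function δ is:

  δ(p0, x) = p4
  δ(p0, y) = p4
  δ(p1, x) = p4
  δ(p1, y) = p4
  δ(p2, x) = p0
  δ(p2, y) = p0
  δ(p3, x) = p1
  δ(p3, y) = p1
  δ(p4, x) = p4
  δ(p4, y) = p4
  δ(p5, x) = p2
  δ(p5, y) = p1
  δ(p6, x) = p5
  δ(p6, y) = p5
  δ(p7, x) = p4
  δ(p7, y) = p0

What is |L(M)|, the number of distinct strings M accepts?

8

The useful subgraph on states {p0, p2, p5, p6} is acyclic, so L(M) is finite; the longest accepting path visits 4 useful states, giving maximum string length 3.
Counting accepting paths from p6 by length: 2 of length 1, 2 of length 2, 4 of length 3. Total 8.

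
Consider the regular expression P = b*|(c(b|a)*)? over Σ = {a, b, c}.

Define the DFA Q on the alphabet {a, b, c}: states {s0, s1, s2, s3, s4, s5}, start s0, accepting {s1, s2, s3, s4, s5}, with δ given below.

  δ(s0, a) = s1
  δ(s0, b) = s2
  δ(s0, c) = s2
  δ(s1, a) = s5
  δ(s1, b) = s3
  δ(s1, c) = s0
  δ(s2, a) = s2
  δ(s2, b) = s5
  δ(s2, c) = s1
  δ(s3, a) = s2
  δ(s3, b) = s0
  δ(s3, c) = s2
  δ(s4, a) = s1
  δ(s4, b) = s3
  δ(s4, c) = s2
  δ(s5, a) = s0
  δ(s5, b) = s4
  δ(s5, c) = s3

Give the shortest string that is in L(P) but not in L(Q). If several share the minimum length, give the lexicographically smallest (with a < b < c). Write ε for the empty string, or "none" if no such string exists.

ε

The empty string ε is accepted by P but not by Q.
Since ε is the unique shortest string, it is the required witness.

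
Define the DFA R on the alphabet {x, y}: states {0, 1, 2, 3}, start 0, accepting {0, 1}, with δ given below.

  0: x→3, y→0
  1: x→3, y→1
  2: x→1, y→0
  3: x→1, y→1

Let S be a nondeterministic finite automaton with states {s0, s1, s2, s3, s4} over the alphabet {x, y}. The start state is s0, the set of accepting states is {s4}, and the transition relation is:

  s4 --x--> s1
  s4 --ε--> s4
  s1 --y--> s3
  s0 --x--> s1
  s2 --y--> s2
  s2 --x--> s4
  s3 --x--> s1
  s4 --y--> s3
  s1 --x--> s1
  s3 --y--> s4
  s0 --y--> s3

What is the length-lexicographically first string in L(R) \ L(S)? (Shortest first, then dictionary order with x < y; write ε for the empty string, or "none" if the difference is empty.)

ε

The empty string ε is accepted by R but not by S.
Since ε is the unique shortest string, it is the required witness.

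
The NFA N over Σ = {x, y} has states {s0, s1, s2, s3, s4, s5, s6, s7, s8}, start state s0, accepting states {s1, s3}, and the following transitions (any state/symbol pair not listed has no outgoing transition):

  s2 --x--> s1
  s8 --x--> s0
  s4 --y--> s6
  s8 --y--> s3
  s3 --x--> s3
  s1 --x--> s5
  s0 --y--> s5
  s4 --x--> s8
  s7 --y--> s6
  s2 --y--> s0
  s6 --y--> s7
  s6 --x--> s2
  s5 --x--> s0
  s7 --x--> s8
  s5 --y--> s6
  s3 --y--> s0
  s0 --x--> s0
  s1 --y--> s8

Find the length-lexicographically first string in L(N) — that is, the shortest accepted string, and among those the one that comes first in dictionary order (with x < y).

A breadth-first search from s0 reaches an accepting state first via the path s0 → s5 → s6 → s2 → s1 on input yyxx.
No string of length < 4 is accepted (BFS exhausts all shorter strings without reaching an accepting state), and yyxx is the lexicographically least accepting string of length 4.

yyxx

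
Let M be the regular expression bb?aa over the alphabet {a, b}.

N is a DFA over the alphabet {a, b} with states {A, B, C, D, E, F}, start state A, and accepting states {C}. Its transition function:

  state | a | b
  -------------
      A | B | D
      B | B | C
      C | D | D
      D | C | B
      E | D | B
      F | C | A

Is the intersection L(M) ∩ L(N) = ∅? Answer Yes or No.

Yes

Converting the expression M to a DFA (subset construction, then merging equivalent states) gives the minimal DFA with states {m0, m1, m2, m3, m4, m5}, start state m0, accepting states {m5} and transitions m0: a→m1, b→m2; m1: a→m1, b→m1; m2: a→m3, b→m4; m3: a→m5, b→m1; m4: a→m3, b→m1; m5: a→m1, b→m1.
Exploring the product automaton M × N from the start pair (m0, A), following both machines on each input symbol, reaches 10 state pairs: (m0, A), (m1, B), (m2, D), (m1, C), (m3, C), (m4, B), (m1, D), (m5, D), (m3, B), (m5, B).
M accepts in {m5} and N accepts in {C}; no reachable pair has both components accepting, so no string drives both machines to acceptance simultaneously and L(M) ∩ L(N) = ∅.
So no string is accepted by both, and the intersection is empty.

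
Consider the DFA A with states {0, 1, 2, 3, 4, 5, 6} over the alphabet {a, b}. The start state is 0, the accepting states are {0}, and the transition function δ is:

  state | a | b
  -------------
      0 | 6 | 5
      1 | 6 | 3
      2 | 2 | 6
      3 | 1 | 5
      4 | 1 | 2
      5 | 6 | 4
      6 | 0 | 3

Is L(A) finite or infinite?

State 1 is reachable from the start and can reach an accepting state, and it lies on the cycle 1 → 3 → 1.
Traversing that cycle any number of times yields accepted strings of unbounded length, so the language is infinite.

infinite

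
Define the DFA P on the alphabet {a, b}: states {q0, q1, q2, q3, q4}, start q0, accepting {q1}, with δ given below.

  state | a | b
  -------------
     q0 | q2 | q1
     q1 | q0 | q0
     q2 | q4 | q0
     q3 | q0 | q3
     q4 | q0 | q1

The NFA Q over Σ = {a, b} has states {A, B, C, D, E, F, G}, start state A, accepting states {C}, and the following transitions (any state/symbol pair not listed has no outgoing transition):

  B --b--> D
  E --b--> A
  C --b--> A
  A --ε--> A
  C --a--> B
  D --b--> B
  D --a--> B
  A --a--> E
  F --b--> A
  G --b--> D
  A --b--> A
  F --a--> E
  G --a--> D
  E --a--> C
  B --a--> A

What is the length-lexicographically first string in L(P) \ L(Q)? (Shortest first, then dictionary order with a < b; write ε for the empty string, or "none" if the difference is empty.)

The string b is accepted by P but not by Q.
No shorter string lies in the difference, and b is the lexicographically first length-1 string in L(P) \ L(Q).

b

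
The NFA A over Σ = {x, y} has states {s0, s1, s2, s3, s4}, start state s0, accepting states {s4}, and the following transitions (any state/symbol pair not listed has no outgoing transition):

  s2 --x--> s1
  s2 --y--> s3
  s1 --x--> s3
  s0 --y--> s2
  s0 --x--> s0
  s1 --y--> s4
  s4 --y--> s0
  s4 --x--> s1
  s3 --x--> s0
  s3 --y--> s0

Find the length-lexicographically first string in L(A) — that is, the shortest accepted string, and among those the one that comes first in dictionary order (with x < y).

yxy

A breadth-first search from s0 reaches an accepting state first via the path s0 → s2 → s1 → s4 on input yxy.
No string of length < 3 is accepted (BFS exhausts all shorter strings without reaching an accepting state), and yxy is the lexicographically least accepting string of length 3.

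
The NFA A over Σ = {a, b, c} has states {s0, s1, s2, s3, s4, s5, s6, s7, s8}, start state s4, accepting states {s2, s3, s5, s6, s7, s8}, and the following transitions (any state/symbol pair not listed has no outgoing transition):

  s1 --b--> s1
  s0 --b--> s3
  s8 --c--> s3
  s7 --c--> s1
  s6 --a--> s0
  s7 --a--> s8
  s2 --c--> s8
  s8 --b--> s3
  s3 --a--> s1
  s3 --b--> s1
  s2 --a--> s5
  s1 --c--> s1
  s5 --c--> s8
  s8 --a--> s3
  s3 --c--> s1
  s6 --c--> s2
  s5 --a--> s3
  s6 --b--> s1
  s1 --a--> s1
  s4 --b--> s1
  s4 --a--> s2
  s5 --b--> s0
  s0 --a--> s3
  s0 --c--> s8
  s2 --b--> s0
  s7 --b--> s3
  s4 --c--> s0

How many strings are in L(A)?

29

The useful subgraph on states {s0, s2, s3, s4, s5, s8} is acyclic, so L(A) is finite; the longest accepting path visits 6 useful states, giving maximum string length 5.
Counting accepting paths from s4 by length: 1 of length 1, 5 of length 2, 11 of length 3, 9 of length 4, 3 of length 5. Total 29.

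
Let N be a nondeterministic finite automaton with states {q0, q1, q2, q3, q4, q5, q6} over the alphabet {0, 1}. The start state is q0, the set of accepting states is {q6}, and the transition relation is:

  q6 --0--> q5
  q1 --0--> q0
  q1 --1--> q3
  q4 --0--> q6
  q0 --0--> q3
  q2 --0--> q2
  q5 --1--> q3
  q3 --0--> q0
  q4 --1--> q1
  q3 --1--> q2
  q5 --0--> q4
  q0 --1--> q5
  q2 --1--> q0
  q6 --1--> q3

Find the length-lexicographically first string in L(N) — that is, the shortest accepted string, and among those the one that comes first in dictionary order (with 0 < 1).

A breadth-first search from q0 reaches an accepting state first via the path q0 → q5 → q4 → q6 on input 100.
No string of length < 3 is accepted (BFS exhausts all shorter strings without reaching an accepting state), and 100 is the lexicographically least accepting string of length 3.

100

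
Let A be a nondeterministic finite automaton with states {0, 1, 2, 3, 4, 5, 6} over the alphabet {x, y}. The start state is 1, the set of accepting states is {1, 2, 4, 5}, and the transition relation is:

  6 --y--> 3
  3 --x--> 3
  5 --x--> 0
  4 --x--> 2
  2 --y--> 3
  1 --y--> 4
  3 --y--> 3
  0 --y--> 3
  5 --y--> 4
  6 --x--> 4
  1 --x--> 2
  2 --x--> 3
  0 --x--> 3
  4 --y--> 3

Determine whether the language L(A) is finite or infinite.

finite

The useful states (reachable from 1 and able to reach an accepting state) are {1, 2, 4}.
Restricted to these states the transition graph has no cycle, so every accepting path has bounded length and L is finite.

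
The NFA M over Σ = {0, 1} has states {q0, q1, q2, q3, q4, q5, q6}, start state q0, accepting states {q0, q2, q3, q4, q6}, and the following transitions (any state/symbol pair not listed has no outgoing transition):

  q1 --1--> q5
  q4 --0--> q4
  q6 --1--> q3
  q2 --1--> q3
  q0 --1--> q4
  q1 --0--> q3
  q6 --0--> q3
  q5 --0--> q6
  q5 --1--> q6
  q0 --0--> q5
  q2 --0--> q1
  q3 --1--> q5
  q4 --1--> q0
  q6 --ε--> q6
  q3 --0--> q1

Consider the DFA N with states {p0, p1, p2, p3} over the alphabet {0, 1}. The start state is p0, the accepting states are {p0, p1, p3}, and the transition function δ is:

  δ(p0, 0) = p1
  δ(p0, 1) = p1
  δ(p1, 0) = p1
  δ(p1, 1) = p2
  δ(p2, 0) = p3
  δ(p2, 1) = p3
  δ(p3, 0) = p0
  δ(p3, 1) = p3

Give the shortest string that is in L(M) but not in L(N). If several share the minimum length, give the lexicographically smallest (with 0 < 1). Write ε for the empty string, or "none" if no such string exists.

The string 01 is accepted by M but not by N.
No shorter string lies in the difference, and 01 is the lexicographically first length-2 string in L(M) \ L(N).

01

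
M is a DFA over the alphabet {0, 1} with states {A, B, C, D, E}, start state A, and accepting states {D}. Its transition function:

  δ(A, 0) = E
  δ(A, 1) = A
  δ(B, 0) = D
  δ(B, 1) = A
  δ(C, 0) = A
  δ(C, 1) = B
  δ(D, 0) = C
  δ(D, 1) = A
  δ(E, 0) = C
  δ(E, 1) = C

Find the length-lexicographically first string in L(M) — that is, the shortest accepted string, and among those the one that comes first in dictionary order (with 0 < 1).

A breadth-first search from A reaches an accepting state first via the path A → E → C → B → D on input 0010.
No string of length < 4 is accepted (BFS exhausts all shorter strings without reaching an accepting state), and 0010 is the lexicographically least accepting string of length 4.

0010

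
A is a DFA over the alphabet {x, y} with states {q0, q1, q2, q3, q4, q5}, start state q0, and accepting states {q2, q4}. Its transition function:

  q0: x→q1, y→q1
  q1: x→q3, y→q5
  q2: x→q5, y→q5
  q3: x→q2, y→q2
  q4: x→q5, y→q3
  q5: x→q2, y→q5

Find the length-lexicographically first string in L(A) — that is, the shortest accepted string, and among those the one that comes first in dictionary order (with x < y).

xxx

A breadth-first search from q0 reaches an accepting state first via the path q0 → q1 → q3 → q2 on input xxx.
No string of length < 3 is accepted (BFS exhausts all shorter strings without reaching an accepting state), and xxx is the lexicographically least accepting string of length 3.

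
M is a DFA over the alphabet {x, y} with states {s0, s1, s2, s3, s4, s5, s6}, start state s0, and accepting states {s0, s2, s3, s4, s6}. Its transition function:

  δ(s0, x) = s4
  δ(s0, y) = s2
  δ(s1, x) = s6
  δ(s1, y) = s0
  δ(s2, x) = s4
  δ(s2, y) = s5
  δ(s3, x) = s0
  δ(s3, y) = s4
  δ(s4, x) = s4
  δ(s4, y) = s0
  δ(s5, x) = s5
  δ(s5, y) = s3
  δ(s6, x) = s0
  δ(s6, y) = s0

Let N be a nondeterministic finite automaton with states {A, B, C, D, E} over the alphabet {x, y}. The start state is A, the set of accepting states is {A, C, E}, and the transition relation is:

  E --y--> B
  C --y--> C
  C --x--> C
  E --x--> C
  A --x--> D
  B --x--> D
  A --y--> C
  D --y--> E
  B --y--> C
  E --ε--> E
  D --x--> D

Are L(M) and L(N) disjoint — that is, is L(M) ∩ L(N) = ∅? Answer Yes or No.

The empty string ε is accepted by both M and N.
Hence L(M) ∩ L(N) ≠ ∅.

No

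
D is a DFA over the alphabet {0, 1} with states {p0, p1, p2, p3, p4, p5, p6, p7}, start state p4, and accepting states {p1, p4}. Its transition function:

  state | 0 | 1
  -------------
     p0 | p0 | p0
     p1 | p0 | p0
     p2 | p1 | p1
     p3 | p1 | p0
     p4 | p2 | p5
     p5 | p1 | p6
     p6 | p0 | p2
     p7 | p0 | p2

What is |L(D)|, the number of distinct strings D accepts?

The useful subgraph on states {p1, p2, p4, p5, p6} is acyclic, so L(D) is finite; the longest accepting path visits 5 useful states, giving maximum string length 4.
Counting accepting paths from p4 by length: 1 of length 0, 3 of length 2, 2 of length 4. Total 6.

6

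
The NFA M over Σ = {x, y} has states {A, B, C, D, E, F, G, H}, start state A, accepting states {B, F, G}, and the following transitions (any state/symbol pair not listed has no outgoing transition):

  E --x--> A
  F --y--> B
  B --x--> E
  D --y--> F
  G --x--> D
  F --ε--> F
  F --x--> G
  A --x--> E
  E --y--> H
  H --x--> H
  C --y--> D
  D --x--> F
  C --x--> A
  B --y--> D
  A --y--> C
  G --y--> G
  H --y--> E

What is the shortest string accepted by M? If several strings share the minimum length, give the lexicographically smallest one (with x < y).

A breadth-first search from A reaches an accepting state first via the path A → C → D → F on input yyx.
No string of length < 3 is accepted (BFS exhausts all shorter strings without reaching an accepting state), and yyx is the lexicographically least accepting string of length 3.

yyx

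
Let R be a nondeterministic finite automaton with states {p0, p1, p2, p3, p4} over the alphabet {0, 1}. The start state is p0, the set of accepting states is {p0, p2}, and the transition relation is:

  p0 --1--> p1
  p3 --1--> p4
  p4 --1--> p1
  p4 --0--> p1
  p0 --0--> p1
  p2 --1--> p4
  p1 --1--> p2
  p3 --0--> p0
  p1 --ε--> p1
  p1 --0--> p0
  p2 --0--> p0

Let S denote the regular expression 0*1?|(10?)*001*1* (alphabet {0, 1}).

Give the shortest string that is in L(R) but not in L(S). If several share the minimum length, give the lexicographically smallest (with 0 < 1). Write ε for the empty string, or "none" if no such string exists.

The string 10 is accepted by R but not by S.
No shorter string lies in the difference, and 10 is the lexicographically first length-2 string in L(R) \ L(S).

10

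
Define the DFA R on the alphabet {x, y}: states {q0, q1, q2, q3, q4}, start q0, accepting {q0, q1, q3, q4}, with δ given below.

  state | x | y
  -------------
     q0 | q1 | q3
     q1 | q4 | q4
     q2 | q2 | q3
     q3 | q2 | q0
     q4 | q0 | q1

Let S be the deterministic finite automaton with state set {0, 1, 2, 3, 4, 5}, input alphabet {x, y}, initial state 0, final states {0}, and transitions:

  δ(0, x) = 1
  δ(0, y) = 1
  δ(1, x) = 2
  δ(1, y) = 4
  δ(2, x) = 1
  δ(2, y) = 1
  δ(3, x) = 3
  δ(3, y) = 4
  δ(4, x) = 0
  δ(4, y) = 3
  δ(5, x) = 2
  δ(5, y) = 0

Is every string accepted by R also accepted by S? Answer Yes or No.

No

The string x is in L(R) but not in L(S).
So L(R) ⊄ L(S).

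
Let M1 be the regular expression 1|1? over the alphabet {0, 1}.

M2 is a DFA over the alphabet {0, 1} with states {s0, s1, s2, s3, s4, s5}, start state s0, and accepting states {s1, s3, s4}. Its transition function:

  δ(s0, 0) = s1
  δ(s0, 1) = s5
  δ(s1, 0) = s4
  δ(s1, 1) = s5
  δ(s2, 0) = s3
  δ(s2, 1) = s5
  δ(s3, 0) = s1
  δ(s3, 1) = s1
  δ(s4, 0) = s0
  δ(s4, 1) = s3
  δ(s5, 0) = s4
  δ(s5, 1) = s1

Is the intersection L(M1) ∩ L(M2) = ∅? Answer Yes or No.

Converting the expression M1 to a DFA (subset construction, then merging equivalent states) gives the minimal DFA with states {r0, r1, r2}, start state r0, accepting states {r0, r2} and transitions r0: 0→r1, 1→r2; r1: 0→r1, 1→r1; r2: 0→r1, 1→r1.
Exploring the product automaton M1 × M2 from the start pair (r0, s0), following both machines on each input symbol, reaches 7 state pairs: (r0, s0), (r1, s1), (r2, s5), (r1, s4), (r1, s5), (r1, s0), (r1, s3).
M1 accepts in {r0, r2} and M2 accepts in {s1, s3, s4}; no reachable pair has both components accepting, so no string drives both machines to acceptance simultaneously and L(M1) ∩ L(M2) = ∅.
So no string is accepted by both, and the intersection is empty.

Yes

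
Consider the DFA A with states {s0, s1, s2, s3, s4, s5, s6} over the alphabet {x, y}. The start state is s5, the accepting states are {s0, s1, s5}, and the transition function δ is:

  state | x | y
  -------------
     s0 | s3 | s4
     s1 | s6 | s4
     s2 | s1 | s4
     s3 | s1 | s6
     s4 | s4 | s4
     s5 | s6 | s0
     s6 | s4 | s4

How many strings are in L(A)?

The useful subgraph on states {s0, s1, s3, s5} is acyclic, so L(A) is finite; the longest accepting path visits 4 useful states, giving maximum string length 3.
Counting accepting paths from s5 by length: 1 of length 0, 1 of length 1, 1 of length 3. Total 3.

3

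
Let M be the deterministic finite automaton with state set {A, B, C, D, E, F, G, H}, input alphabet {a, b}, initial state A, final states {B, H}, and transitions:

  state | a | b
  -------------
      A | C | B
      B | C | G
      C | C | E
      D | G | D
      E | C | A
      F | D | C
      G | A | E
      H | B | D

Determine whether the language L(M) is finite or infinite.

infinite

State C is reachable from the start and can reach an accepting state, and it lies on the cycle C → C.
Traversing that cycle any number of times yields accepted strings of unbounded length, so the language is infinite.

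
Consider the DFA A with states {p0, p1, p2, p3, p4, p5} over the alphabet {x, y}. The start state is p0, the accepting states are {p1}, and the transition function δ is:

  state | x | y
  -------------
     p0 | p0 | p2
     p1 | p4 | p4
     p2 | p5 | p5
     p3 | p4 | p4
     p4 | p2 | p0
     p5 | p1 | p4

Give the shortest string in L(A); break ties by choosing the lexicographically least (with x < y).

A breadth-first search from p0 reaches an accepting state first via the path p0 → p2 → p5 → p1 on input yxx.
No string of length < 3 is accepted (BFS exhausts all shorter strings without reaching an accepting state), and yxx is the lexicographically least accepting string of length 3.

yxx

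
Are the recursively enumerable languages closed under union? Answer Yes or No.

Yes

Simulate recognisers for L₁ and L₂ in parallel, alternating one step of each, and accept as soon as either accepts.
So the recursively enumerable languages are closed under union.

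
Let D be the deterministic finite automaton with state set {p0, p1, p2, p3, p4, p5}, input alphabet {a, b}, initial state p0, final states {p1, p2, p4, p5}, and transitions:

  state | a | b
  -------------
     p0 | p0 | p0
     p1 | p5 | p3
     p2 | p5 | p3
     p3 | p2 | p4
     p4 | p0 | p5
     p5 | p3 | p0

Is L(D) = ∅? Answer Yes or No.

The states reachable from the start state are {p0}.
None of the accepting states {p1, p2, p4, p5} is reachable, so no string is accepted and L(D) = ∅.

Yes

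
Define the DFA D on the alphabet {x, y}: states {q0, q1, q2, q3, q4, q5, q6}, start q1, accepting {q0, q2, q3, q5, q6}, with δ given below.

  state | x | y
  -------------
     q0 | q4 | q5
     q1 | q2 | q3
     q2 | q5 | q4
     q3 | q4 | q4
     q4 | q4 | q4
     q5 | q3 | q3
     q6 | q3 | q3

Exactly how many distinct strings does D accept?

The useful subgraph on states {q1, q2, q3, q5} is acyclic, so L(D) is finite; the longest accepting path visits 4 useful states, giving maximum string length 3.
Counting accepting paths from q1 by length: 2 of length 1, 1 of length 2, 2 of length 3. Total 5.

5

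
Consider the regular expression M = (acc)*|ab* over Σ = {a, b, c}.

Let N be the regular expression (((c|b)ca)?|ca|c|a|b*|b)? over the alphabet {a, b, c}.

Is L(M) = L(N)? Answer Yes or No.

The string ab is accepted by M but rejected by N.
So L(M) ≠ L(N).

No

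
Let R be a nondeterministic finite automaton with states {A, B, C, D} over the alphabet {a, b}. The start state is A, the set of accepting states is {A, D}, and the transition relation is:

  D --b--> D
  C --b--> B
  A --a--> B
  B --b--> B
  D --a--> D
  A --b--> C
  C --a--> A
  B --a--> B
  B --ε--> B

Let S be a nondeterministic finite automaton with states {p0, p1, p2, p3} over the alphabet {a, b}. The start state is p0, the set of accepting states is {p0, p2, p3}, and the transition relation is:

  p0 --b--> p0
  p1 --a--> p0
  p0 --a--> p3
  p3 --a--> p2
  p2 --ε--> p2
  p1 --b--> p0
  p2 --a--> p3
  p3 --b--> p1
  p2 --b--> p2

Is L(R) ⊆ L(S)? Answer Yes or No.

Exploring the product automaton R × S from the start pair (A, p0), following both machines on each input symbol, reaches 8 state pairs: (A, p0), (B, p3), (C, p0), (B, p2), (B, p1), (A, p3), (B, p0), (C, p1).
R accepts in {A, D} and S accepts in {p0, p2, p3}. The reachable pairs whose R-component is accepting are (A, p0), (A, p3); in each of them the S-component is accepting too, so the product for L(R) \ L(S) (R-component accepting, S-component rejecting) has no reachable accepting pair and the difference is empty.
Hence every string in L(R) is also in L(S).

Yes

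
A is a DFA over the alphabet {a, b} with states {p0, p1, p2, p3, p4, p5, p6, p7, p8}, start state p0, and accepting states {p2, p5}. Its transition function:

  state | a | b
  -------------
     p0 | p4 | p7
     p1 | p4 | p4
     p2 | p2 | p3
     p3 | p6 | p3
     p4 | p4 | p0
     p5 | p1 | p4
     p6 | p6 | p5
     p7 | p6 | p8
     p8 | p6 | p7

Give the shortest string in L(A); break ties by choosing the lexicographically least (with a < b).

A breadth-first search from p0 reaches an accepting state first via the path p0 → p7 → p6 → p5 on input bab.
No string of length < 3 is accepted (BFS exhausts all shorter strings without reaching an accepting state), and bab is the lexicographically least accepting string of length 3.

bab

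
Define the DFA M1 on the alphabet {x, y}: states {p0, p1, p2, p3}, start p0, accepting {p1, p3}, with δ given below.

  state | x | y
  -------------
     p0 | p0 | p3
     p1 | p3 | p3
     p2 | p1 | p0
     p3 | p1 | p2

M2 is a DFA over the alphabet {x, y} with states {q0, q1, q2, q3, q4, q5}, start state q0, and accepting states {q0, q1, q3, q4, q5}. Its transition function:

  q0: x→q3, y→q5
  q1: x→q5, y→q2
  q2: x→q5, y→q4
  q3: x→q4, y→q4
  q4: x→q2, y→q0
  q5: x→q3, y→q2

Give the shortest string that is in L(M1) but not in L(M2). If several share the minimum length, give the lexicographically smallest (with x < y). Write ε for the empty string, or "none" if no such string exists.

The string xyx is accepted by M1 but not by M2.
No shorter string lies in the difference, and xyx is the lexicographically first length-3 string in L(M1) \ L(M2).

xyx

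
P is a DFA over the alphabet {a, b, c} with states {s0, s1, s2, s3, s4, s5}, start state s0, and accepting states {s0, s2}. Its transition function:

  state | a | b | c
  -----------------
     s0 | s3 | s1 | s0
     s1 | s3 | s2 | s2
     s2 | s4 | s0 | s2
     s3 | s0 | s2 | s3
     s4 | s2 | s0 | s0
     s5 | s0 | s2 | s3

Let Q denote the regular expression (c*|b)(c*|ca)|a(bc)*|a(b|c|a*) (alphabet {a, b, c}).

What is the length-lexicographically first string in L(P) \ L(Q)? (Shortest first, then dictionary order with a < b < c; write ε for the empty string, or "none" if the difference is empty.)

The string bb is accepted by P but not by Q.
No shorter string lies in the difference, and bb is the lexicographically first length-2 string in L(P) \ L(Q).

bb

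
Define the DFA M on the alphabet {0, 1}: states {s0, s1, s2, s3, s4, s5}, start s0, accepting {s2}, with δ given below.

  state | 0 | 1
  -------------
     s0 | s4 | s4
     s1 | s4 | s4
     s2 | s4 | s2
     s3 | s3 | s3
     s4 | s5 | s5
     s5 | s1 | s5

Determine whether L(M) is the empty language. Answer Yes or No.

The states reachable from the start state are {s0, s1, s4, s5}.
None of the accepting states {s2} is reachable, so no string is accepted and L(M) = ∅.

Yes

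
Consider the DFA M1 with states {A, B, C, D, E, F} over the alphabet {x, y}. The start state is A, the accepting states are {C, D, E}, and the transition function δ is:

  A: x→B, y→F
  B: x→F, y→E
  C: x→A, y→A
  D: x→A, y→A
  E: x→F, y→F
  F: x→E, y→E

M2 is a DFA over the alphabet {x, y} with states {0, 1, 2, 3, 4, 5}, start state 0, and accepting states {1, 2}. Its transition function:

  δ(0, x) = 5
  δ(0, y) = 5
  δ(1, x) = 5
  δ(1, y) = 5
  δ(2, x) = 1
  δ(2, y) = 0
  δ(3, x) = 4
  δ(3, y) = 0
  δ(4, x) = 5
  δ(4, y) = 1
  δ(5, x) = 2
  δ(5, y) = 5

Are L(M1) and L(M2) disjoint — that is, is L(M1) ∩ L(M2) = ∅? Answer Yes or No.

No

The string yx is accepted by both M1 and M2.
Hence L(M1) ∩ L(M2) ≠ ∅.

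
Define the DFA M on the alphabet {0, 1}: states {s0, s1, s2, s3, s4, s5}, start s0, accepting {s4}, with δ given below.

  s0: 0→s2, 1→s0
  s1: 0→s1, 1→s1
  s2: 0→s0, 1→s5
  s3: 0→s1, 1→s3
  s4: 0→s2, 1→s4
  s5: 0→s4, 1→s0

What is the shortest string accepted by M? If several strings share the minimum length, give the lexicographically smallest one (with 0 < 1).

010

A breadth-first search from s0 reaches an accepting state first via the path s0 → s2 → s5 → s4 on input 010.
No string of length < 3 is accepted (BFS exhausts all shorter strings without reaching an accepting state), and 010 is the lexicographically least accepting string of length 3.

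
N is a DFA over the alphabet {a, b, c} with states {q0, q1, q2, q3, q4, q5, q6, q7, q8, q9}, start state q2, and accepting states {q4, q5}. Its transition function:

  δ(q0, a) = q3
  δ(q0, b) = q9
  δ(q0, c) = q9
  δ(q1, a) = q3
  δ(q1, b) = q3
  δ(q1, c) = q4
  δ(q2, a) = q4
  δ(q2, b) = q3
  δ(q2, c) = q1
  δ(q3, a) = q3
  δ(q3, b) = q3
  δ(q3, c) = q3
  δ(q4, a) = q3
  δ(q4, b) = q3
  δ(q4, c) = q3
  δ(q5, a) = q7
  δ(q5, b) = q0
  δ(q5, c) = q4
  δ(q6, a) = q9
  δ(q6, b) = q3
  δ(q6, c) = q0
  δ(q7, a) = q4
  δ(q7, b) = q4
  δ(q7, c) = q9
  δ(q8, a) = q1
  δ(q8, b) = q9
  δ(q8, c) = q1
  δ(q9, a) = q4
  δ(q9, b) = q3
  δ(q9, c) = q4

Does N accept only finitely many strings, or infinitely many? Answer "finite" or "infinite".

The useful states (reachable from q2 and able to reach an accepting state) are {q1, q2, q4}.
Restricted to these states the transition graph has no cycle, so every accepting path has bounded length and L is finite.

finite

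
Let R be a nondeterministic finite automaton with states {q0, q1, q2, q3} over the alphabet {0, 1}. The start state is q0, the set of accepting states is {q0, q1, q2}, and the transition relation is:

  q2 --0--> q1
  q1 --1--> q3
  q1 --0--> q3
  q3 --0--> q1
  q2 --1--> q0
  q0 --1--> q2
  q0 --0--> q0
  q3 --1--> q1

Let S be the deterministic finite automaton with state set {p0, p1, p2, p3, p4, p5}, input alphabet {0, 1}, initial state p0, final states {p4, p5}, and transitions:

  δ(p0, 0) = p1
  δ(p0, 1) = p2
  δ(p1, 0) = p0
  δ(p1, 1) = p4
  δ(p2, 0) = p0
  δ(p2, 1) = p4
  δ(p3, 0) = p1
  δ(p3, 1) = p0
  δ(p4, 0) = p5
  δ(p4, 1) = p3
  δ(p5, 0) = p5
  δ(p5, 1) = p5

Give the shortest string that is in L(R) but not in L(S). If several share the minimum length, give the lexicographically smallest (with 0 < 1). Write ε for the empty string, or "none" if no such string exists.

The empty string ε is accepted by R but not by S.
Since ε is the unique shortest string, it is the required witness.

ε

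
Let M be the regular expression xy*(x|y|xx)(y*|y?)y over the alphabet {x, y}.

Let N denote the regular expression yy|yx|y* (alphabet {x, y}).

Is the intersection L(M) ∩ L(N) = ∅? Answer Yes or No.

Yes

Converting the expression M to a DFA (subset construction, then merging equivalent states) gives the minimal DFA with states {m0, m1, m2, m3, m4, m5, m6, m7}, start state m0, accepting states {m6, m7} and transitions m0: x→m1, y→m2; m1: x→m3, y→m4; m2: x→m2, y→m2; m3: x→m5, y→m6; m4: x→m3, y→m7; m5: x→m2, y→m6; m6: x→m2, y→m6; m7: x→m3, y→m7.
Converting the expression N to a DFA (subset construction, then merging equivalent states) gives the minimal DFA with states {n0, n1, n2, n3, n4}, start state n0, accepting states {n0, n2, n3, n4} and transitions n0: x→n1, y→n2; n1: x→n1, y→n1; n2: x→n3, y→n4; n3: x→n1, y→n1; n4: x→n1, y→n4.
Exploring the product automaton M × N from the start pair (m0, n0), following both machines on each input symbol, reaches 11 state pairs: (m0, n0), (m1, n1), (m2, n2), (m3, n1), (m4, n1), (m2, n3), (m2, n4), (m5, n1), (m6, n1), (m7, n1), (m2, n1).
M accepts in {m6, m7} and N accepts in {n0, n2, n3, n4}; no reachable pair has both components accepting, so no string drives both machines to acceptance simultaneously and L(M) ∩ L(N) = ∅.
So no string is accepted by both, and the intersection is empty.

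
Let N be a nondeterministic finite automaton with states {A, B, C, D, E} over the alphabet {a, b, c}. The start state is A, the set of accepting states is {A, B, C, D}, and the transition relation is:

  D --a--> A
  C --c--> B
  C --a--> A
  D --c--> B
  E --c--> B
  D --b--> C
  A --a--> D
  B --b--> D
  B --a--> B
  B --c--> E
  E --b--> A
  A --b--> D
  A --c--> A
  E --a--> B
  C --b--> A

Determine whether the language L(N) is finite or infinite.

infinite

State A is reachable from the start and can reach an accepting state, and it lies on the cycle A → A.
Traversing that cycle any number of times yields accepted strings of unbounded length, so the language is infinite.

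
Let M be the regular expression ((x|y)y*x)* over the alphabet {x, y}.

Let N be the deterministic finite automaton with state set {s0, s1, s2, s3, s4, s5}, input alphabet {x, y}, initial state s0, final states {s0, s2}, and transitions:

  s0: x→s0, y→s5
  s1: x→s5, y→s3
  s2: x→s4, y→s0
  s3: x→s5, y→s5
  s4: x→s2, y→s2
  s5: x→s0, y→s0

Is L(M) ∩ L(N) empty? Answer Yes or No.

No

The empty string ε is accepted by both M and N.
Hence L(M) ∩ L(N) ≠ ∅.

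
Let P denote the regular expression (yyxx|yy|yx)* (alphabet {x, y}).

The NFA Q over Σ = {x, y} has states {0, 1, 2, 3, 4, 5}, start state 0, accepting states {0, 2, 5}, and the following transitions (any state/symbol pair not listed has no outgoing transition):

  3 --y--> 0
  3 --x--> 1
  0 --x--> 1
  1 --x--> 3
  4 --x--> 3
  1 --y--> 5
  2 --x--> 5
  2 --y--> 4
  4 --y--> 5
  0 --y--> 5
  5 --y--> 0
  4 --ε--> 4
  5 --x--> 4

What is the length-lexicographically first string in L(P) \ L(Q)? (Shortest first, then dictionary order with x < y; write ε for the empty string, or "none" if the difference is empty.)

yx

The string yx is accepted by P but not by Q.
No shorter string lies in the difference, and yx is the lexicographically first length-2 string in L(P) \ L(Q).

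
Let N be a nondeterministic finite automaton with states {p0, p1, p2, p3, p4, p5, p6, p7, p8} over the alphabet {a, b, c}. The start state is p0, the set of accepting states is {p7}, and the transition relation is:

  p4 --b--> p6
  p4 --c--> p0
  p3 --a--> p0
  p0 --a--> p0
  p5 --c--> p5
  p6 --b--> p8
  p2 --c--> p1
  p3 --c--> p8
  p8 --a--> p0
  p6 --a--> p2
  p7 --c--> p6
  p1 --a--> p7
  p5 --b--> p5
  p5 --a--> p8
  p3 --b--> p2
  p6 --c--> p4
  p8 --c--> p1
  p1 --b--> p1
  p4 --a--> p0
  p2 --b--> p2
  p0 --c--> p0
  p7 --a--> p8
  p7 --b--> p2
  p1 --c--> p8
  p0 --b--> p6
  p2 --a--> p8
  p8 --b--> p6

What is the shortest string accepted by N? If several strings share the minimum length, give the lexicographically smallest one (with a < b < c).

baca

A breadth-first search from p0 reaches an accepting state first via the path p0 → p6 → p2 → p1 → p7 on input baca.
No string of length < 4 is accepted (BFS exhausts all shorter strings without reaching an accepting state), and baca is the lexicographically least accepting string of length 4.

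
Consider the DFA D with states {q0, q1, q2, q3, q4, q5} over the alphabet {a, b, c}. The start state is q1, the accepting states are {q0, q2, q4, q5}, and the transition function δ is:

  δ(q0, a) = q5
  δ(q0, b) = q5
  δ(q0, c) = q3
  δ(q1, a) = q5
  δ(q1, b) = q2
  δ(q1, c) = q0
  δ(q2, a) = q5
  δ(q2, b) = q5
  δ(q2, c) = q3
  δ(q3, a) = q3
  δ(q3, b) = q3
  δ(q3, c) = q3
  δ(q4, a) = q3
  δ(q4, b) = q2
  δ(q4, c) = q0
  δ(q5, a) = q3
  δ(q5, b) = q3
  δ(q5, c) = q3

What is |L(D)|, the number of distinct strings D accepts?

7

The useful subgraph on states {q0, q1, q2, q5} is acyclic, so L(D) is finite; the longest accepting path visits 3 useful states, giving maximum string length 2.
Counting accepting paths from q1 by length: 3 of length 1, 4 of length 2. Total 7.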